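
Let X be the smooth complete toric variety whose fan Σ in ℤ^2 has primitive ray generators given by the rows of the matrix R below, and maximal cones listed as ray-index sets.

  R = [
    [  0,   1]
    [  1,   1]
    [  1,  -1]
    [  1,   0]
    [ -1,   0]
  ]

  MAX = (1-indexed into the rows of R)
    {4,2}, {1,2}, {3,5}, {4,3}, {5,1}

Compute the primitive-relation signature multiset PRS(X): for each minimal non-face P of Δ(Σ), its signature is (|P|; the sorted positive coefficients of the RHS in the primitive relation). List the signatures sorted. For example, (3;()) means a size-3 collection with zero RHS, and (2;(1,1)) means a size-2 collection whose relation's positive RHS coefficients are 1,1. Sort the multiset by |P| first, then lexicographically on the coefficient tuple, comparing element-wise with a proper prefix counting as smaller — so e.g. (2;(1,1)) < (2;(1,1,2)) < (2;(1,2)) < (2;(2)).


Primitive collections (5):

  P = {4,5}:  v_{4} + v_{5} = 0  ⟹  sig = (2;())
  P = {1,3}:  v_{1} + v_{3} = v_{4}  ⟹  sig = (2;(1))
  P = {1,4}:  v_{1} + v_{4} = v_{2}  ⟹  sig = (2;(1))
  P = {2,5}:  v_{2} + v_{5} = v_{1}  ⟹  sig = (2;(1))
  P = {2,3}:  v_{2} + v_{3} = 2·v_{4}  ⟹  sig = (2;(2))

Hence PRS(X_Σ) =
    |P|=2: 5 collections, coeffs (), (1), (1), (1), (2)


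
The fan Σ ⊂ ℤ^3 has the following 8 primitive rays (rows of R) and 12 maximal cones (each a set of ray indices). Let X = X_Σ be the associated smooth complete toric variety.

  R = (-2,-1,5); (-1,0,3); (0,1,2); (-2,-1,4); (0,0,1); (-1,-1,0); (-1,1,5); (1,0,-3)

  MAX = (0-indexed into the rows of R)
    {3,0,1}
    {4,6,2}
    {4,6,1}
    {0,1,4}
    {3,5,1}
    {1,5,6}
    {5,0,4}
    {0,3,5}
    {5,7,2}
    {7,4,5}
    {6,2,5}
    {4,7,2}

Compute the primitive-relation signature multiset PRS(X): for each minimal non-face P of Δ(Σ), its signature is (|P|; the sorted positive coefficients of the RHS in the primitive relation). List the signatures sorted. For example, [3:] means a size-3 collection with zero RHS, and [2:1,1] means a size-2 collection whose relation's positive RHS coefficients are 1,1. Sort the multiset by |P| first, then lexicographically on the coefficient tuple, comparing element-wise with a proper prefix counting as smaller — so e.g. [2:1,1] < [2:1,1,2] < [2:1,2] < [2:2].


14 minimal non-faces of Δ(Σ) (on 8 rays):

  P={1,7}:  v_{1} + v_{7} = 0  ⇒ sig = [2:]
  P={1,2}:  v_{1} + v_{2} = v_{6}  ⇒ sig = [2:1]
  P={3,4}:  v_{3} + v_{4} = v_{0}  ⇒ sig = [2:1]
  P={6,7}:  v_{6} + v_{7} = v_{2}  ⇒ sig = [2:1]
  P={3,7}:  v_{3} + v_{7} = v_{4} + v_{5}  ⇒ sig = [2:1,1]
  P={0,2}:  v_{0} + v_{2} = 2·v_{1} + v_{4}  ⇒ sig = [2:1,2]
  P={0,7}:  v_{0} + v_{7} = 2·v_{4} + v_{5}  ⇒ sig = [2:1,2]
  P={0,6}:  v_{0} + v_{6} = 3·v_{1} + v_{4}  ⇒ sig = [2:1,3]
  P={2,3}:  v_{2} + v_{3} = 2·v_{1}  ⇒ sig = [2:2]
  P={3,6}:  v_{3} + v_{6} = 3·v_{1}  ⇒ sig = [2:3]
  P={1,4,5}:  v_{1} + v_{4} + v_{5} = v_{3}  ⇒ sig = [3:1]
  P={2,4,5}:  v_{2} + v_{4} + v_{5} = v_{1}  ⇒ sig = [3:1]
  P={0,1,5}:  v_{0} + v_{1} + v_{5} = 2·v_{3}  ⇒ sig = [3:2]
  P={4,5,6}:  v_{4} + v_{5} + v_{6} = 2·v_{1}  ⇒ sig = [3:2]

Hence PRS(X_Σ) =
    [2:]
    [2:1]
    [2:1]
    [2:1]
    [2:1,1]
    [2:1,2]
    [2:1,2]
    [2:1,3]
    [2:2]
    [2:3]
    [3:1]
    [3:1]
    [3:2]
    [3:2]


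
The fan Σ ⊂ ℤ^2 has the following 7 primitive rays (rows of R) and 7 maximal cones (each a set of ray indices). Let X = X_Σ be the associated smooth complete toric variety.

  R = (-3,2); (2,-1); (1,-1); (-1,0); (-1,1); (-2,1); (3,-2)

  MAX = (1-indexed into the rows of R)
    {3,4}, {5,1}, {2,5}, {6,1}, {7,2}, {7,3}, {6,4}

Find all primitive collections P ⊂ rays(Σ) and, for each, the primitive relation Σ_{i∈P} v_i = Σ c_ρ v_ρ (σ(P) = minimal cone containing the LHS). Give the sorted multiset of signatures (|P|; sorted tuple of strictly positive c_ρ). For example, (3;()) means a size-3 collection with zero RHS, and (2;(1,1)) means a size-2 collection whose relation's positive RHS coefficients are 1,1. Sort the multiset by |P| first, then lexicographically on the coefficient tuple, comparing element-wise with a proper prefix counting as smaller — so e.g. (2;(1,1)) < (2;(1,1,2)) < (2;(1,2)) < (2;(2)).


14 collections generate NE(X_Σ); each relation:

  {1,7}:  v_{1} + v_{7} = 0  →  sig = (2;())
  {2,6}:  v_{2} + v_{6} = 0  →  sig = (2;())
  {3,5}:  v_{3} + v_{5} = 0  →  sig = (2;())
  {1,2}:  v_{1} + v_{2} = v_{5}  →  sig = (2;(1))
  {1,3}:  v_{1} + v_{3} = v_{6}  →  sig = (2;(1))
  {2,3}:  v_{2} + v_{3} = v_{7}  →  sig = (2;(1))
  {2,4}:  v_{2} + v_{4} = v_{3}  →  sig = (2;(1))
  {3,6}:  v_{3} + v_{6} = v_{4}  →  sig = (2;(1))
  {4,5}:  v_{4} + v_{5} = v_{6}  →  sig = (2;(1))
  {5,6}:  v_{5} + v_{6} = v_{1}  →  sig = (2;(1))
  {5,7}:  v_{5} + v_{7} = v_{2}  →  sig = (2;(1))
  {6,7}:  v_{6} + v_{7} = v_{3}  →  sig = (2;(1))
  {1,4}:  v_{1} + v_{4} = 2·v_{6}  →  sig = (2;(2))
  {4,7}:  v_{4} + v_{7} = 2·v_{3}  →  sig = (2;(2))

Hence PRS(X_Σ) =
[(2;()), (2;()), (2;()), (2;(1)), (2;(1)), (2;(1)), (2;(1)), (2;(1)), (2;(1)), (2;(1)), (2;(1)), (2;(1)), (2;(2)), (2;(2))]


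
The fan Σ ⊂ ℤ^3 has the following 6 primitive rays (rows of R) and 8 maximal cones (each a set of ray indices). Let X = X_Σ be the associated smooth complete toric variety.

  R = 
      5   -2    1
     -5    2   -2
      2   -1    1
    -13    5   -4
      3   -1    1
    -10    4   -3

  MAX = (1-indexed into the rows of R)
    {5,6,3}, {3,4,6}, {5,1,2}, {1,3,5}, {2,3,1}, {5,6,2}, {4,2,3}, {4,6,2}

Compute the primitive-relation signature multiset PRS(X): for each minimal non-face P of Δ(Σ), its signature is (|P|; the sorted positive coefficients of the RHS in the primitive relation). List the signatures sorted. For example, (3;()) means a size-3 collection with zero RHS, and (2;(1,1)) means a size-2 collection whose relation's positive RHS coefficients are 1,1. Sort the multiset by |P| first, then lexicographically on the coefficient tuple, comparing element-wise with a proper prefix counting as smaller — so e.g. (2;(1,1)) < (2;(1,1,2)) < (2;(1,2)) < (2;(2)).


Primitive collections (5):

  P = {1,6}:  v_{1} + v_{6} = v_{2}  so sig = (2;(1))
  P = {4,5}:  v_{4} + v_{5} = v_{6}  so sig = (2;(1))
  P = {1,4}:  v_{1} + v_{4} = 2·v_{2} + v_{3}  so sig = (2;(1,2))
  P = {2,3,5}:  v_{2} + v_{3} + v_{5} = 0  so sig = (3;())
  P = {2,3,6}:  v_{2} + v_{3} + v_{6} = v_{4}  so sig = (3;(1))

Signatures (|P|; sorted positive RHS coefficients), sorted:
    |P|=2: 3 collections, coeffs (1), (1), (1,2)
    |P|=3: 2 collections, coeffs (), (1)


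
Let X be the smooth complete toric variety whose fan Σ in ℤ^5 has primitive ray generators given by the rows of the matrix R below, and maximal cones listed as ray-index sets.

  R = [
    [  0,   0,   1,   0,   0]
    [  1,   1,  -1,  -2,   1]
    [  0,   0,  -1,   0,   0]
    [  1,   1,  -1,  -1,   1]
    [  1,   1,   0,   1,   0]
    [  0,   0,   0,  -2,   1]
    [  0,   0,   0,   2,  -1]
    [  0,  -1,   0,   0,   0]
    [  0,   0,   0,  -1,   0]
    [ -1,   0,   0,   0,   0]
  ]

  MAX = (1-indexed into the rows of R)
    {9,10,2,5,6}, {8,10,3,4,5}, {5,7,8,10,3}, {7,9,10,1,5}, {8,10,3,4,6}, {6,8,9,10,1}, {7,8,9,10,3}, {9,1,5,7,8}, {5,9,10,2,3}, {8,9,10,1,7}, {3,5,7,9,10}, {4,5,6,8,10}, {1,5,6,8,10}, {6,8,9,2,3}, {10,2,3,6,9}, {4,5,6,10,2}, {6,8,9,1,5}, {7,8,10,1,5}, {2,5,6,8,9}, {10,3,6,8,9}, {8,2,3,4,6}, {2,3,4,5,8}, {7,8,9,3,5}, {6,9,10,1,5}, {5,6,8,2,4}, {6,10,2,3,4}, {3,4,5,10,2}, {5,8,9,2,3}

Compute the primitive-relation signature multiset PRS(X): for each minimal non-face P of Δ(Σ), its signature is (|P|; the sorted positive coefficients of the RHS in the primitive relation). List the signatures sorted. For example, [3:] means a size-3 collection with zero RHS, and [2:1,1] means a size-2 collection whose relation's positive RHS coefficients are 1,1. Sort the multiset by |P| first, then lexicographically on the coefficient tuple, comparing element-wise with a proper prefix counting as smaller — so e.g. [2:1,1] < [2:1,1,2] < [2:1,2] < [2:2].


10 minimal non-faces of Δ(Σ) (on 10 rays):

  P = {1,3}:  v_{1} + v_{3} = 0  so sig = [2:]
  P = {6,7}:  v_{6} + v_{7} = 0  so sig = [2:]
  P = {4,9}:  v_{4} + v_{9} = v_{2}  so sig = [2:1]
  P = {1,4}:  v_{1} + v_{4} = v_{5} + v_{6}  so sig = [2:1,1]
  P = {4,7}:  v_{4} + v_{7} = v_{3} + v_{5}  so sig = [2:1,1]
  P = {1,2}:  v_{1} + v_{2} = v_{5} + v_{6} + v_{9}  so sig = [2:1,1,1]
  P = {2,7}:  v_{2} + v_{7} = v_{3} + v_{5} + v_{9}  so sig = [2:1,1,1]
  P = {3,5,6}:  v_{3} + v_{5} + v_{6} = v_{4}  so sig = [3:1]
  P = {2,8,10}:  v_{2} + v_{8} + v_{10} = v_{3} + v_{6}  so sig = [3:1,1]
  P = {5,8,9,10}:  v_{5} + v_{8} + v_{9} + v_{10} = 0  so sig = [4:]

Hence PRS(X_Σ) =
    |P|=2: 7 collections, coeffs (), (), (1), (1,1), (1,1), (1,1,1), (1,1,1)
    |P|=3: 2 collections, coeffs (1), (1,1)
    |P|=4: 1 collection, coeffs ()


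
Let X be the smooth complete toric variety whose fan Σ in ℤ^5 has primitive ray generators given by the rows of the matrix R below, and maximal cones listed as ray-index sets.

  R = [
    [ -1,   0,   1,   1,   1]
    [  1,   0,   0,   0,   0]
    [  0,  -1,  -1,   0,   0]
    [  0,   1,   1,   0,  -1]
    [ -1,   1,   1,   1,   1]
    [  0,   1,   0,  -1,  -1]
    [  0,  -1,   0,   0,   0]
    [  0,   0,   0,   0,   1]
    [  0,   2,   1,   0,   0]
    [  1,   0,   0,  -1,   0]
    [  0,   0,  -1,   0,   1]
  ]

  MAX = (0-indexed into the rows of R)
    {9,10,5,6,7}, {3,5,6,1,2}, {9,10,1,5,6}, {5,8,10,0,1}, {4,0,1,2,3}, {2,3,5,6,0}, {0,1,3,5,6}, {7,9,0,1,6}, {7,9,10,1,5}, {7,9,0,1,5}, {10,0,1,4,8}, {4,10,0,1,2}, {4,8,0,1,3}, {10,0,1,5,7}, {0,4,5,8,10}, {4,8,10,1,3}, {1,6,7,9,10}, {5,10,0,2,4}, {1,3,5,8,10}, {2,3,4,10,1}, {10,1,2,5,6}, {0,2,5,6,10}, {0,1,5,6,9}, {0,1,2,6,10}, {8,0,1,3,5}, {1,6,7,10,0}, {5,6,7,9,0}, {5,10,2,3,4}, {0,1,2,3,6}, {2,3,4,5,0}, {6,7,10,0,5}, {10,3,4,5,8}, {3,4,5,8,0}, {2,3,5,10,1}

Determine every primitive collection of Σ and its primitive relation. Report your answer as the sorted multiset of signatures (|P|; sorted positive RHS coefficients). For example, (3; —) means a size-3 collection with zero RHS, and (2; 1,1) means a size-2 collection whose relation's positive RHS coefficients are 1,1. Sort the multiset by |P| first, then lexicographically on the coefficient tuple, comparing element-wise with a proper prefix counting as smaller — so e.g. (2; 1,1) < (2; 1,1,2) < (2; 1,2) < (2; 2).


|primitive collections| = 18. Relations:

  • {4,6}:  v_{4} + v_{6} = v_{0}  ⇒ sig = (2; 1)
  • {2,7}:  v_{2} + v_{7} = v_{6} + v_{10}  ⇒ sig = (2; 1,1)
  • {2,8}:  v_{2} + v_{8} = v_{3} + v_{10}  ⇒ sig = (2; 1,1)
  • {3,7}:  v_{3} + v_{7} = v_{0} + v_{1} + v_{5}  ⇒ sig = (2; 1,1,1)
  • {6,8}:  v_{6} + v_{8} = v_{0} + v_{1} + v_{5}  ⇒ sig = (2; 1,1,1)
  • {4,9}:  v_{4} + v_{9} = v_{0} + v_{1} + v_{5} + v_{7}  ⇒ sig = (2; 1,1,1,1)
  • {2,9}:  v_{2} + v_{9} = v_{1} + v_{5} + 2·v_{6} + v_{10}  ⇒ sig = (2; 1,1,1,2)
  • {4,7}:  v_{4} + v_{7} = 2·v_{0} + v_{1} + v_{5} + v_{10}  ⇒ sig = (2; 1,1,1,2)
  • {3,9}:  v_{3} + v_{9} = v_{0} + 2·v_{1} + 2·v_{5} + v_{6}  ⇒ sig = (2; 1,1,2,2)
  • {8,9}:  v_{8} + v_{9} = v_{0} + 2·v_{1} + 2·v_{5} + v_{7}  ⇒ sig = (2; 1,1,2,2)
  • {7,8}:  v_{7} + v_{8} = 2·v_{0} + 2·v_{1} + 2·v_{5} + v_{10}  ⇒ sig = (2; 1,2,2,2)
  • {3,6,10}:  v_{3} + v_{6} + v_{10} = 0  ⇒ sig = (3; —)
  • {0,3,10}:  v_{0} + v_{3} + v_{10} = v_{4}  ⇒ sig = (3; 1)
  • {1,4,5}:  v_{1} + v_{4} + v_{5} = v_{8}  ⇒ sig = (3; 1)
  • {0,9,10}:  v_{0} + v_{9} + v_{10} = 2·v_{7}  ⇒ sig = (3; 2)
  • {0,1,2,5}:  v_{0} + v_{1} + v_{2} + v_{5} = 0  ⇒ sig = (4; —)
  • {1,5,6,7}:  v_{1} + v_{5} + v_{6} + v_{7} = v_{9}  ⇒ sig = (4; 1)
  • {0,1,5,6,10}:  v_{0} + v_{1} + v_{5} + v_{6} + v_{10} = v_{7}  ⇒ sig = (5; 1)

Sorted signature multiset PRS(X):
    |P|=2: 11 collections, coeffs (1), (1,1), (1,1), (1,1,1), (1,1,1), (1,1,1,1), (1,1,1,2), (1,1,1,2), (1,1,2,2), (1,1,2,2), (1,2,2,2)
    |P|=3: 4 collections, coeffs (), (1), (1), (2)
    |P|=4: 2 collections, coeffs (), (1)
    |P|=5: 1 collection, coeffs (1)


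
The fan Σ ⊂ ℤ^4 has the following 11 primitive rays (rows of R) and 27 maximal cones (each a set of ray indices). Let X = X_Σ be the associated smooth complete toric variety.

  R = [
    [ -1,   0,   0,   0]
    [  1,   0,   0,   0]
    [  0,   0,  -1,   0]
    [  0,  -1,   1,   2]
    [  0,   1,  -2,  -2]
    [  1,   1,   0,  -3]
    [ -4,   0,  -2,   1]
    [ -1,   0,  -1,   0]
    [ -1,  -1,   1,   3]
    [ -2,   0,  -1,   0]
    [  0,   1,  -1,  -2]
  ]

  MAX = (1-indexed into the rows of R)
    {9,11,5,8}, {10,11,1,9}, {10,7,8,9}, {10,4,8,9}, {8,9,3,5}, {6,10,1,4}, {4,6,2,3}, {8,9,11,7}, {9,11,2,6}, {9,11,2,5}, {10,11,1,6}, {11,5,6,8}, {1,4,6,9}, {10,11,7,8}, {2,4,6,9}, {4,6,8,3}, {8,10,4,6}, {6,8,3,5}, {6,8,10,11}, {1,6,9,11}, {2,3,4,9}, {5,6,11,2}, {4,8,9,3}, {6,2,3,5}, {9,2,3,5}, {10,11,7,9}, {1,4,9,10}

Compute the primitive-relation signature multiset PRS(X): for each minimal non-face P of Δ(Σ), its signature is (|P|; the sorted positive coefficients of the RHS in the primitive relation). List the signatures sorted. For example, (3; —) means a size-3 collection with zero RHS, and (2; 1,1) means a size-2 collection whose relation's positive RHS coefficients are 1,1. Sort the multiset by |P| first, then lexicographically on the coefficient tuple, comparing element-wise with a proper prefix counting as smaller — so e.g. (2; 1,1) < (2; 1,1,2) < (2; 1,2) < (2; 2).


|primitive collections| = 22. Relations:

  P = {1,2}:  v_{1} + v_{2} = 0  so sig = (2; —)
  P = {4,11}:  v_{4} + v_{11} = 0  so sig = (2; —)
  P = {1,3}:  v_{1} + v_{3} = v_{8}  so sig = (2; 1)
  P = {1,8}:  v_{1} + v_{8} = v_{10}  so sig = (2; 1)
  P = {2,8}:  v_{2} + v_{8} = v_{3}  so sig = (2; 1)
  P = {2,10}:  v_{2} + v_{10} = v_{8}  so sig = (2; 1)
  P = {3,11}:  v_{3} + v_{11} = v_{5}  so sig = (2; 1)
  P = {4,5}:  v_{4} + v_{5} = v_{3}  so sig = (2; 1)
  P = {1,5}:  v_{1} + v_{5} = v_{8} + v_{11}  so sig = (2; 1,1)
  P = {4,7}:  v_{4} + v_{7} = v_{8} + v_{9} + v_{10}  so sig = (2; 1,1,1)
  P = {6,7}:  v_{6} + v_{7} = v_{1} + v_{10} + v_{11}  so sig = (2; 1,1,1)
  P = {1,7}:  v_{1} + v_{7} = v_{9} + 2·v_{10} + v_{11}  so sig = (2; 1,1,2)
  P = {2,7}:  v_{2} + v_{7} = 2·v_{8} + v_{9} + v_{11}  so sig = (2; 1,1,2)
  P = {3,7}:  v_{3} + v_{7} = 3·v_{8} + v_{9} + v_{11}  so sig = (2; 1,1,3)
  P = {5,10}:  v_{5} + v_{10} = 2·v_{8} + v_{11}  so sig = (2; 1,2)
  P = {5,7}:  v_{5} + v_{7} = 3·v_{8} + v_{9} + 2·v_{11}  so sig = (2; 1,2,3)
  P = {3,10}:  v_{3} + v_{10} = 2·v_{8}  so sig = (2; 2)
  P = {3,6,9}:  v_{3} + v_{6} + v_{9} = 0  so sig = (3; —)
  P = {5,6,9}:  v_{5} + v_{6} + v_{9} = v_{11}  so sig = (3; 1)
  P = {6,8,9}:  v_{6} + v_{8} + v_{9} = v_{1}  so sig = (3; 1)
  P = {6,9,10}:  v_{6} + v_{9} + v_{10} = 2·v_{1}  so sig = (3; 2)
  P = {8,9,10,11}:  v_{8} + v_{9} + v_{10} + v_{11} = v_{7}  so sig = (4; 1)

Sorted signature multiset PRS(X):
    |P|=2: 17 collections, coeffs (), (), (1), (1), (1), (1), (1), (1), (1,1), (1,1,1), (1,1,1), (1,1,2), (1,1,2), (1,1,3), (1,2), (1,2,3), (2)
    |P|=3: 4 collections, coeffs (), (1), (1), (2)
    |P|=4: 1 collection, coeffs (1)


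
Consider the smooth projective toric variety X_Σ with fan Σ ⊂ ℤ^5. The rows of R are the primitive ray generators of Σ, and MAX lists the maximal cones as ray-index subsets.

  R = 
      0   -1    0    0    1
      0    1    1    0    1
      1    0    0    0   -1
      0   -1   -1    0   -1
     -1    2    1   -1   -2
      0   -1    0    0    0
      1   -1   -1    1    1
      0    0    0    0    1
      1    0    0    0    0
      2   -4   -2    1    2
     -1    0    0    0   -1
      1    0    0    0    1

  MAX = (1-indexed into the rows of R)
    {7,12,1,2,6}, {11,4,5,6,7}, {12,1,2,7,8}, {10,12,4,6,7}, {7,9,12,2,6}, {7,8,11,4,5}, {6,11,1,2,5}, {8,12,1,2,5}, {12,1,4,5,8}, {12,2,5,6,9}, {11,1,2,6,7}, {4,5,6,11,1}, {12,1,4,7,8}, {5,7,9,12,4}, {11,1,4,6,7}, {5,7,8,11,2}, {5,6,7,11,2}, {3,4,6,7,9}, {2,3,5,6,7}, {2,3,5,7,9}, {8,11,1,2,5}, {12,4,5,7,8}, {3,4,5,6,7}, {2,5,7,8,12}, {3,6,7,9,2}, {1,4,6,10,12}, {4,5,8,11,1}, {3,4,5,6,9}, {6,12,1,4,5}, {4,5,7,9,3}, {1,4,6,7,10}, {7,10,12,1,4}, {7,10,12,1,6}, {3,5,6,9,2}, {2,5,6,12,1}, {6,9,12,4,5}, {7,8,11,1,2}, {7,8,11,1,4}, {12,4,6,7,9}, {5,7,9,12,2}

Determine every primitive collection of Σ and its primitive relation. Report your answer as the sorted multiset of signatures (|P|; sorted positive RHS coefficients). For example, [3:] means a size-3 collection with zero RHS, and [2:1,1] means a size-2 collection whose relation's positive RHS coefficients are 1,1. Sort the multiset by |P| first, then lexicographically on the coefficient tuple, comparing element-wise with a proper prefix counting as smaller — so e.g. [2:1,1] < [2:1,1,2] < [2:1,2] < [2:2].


The 20 primitive collections of Σ (r=12, n=5):

  P={2,4}:  v_{2} + v_{4} = 0  ⟹  sig = [2:]
  P={11,12}:  v_{11} + v_{12} = 0  ⟹  sig = [2:]
  P={3,8}:  v_{3} + v_{8} = v_{9}  ⟹  sig = [2:1]
  P={6,8}:  v_{6} + v_{8} = v_{1}  ⟹  sig = [2:1]
  P={8,9}:  v_{8} + v_{9} = v_{12}  ⟹  sig = [2:1]
  P={1,3}:  v_{1} + v_{3} = v_{6} + v_{9}  ⟹  sig = [2:1,1]
  P={1,9}:  v_{1} + v_{9} = v_{6} + v_{12}  ⟹  sig = [2:1,1]
  P={5,10}:  v_{5} + v_{10} = v_{4} + v_{6} + v_{12}  ⟹  sig = [2:1,1,1]
  P={9,11}:  v_{9} + v_{11} = v_{5} + v_{6} + v_{7}  ⟹  sig = [2:1,1,1]
  P={2,10}:  v_{2} + v_{10} = v_{1} + v_{6} + v_{7} + v_{12}  ⟹  sig = [2:1,1,1,1]
  P={10,11}:  v_{10} + v_{11} = v_{1} + v_{4} + v_{6} + v_{7}  ⟹  sig = [2:1,1,1,1]
  P={3,10}:  v_{3} + v_{10} = v_{4} + 2·v_{6} + v_{7} + v_{9} + v_{12}  ⟹  sig = [2:1,1,1,1,2]
  P={8,10}:  v_{8} + v_{10} = 2·v_{1} + v_{4} + v_{7} + v_{12}  ⟹  sig = [2:1,1,1,2]
  P={9,10}:  v_{9} + v_{10} = v_{4} + 2·v_{6} + v_{7} + 2·v_{12}  ⟹  sig = [2:1,1,2,2]
  P={3,12}:  v_{3} + v_{12} = 2·v_{9}  ⟹  sig = [2:2]
  P={3,11}:  v_{3} + v_{11} = 2·v_{5} + 2·v_{6} + 2·v_{7}  ⟹  sig = [2:2,2,2]
  P={1,5,7}:  v_{1} + v_{5} + v_{7} = 0  ⟹  sig = [3:]
  P={5,6,7,9}:  v_{5} + v_{6} + v_{7} + v_{9} = v_{3}  ⟹  sig = [4:1]
  P={5,6,7,12}:  v_{5} + v_{6} + v_{7} + v_{12} = v_{9}  ⟹  sig = [4:1]
  P={1,4,6,7,12}:  v_{1} + v_{4} + v_{6} + v_{7} + v_{12} = v_{10}  ⟹  sig = [5:1]

Sorted signature multiset PRS(X):
{ [2:] ×2,  [2:1] ×3,  [2:1,1] ×2,  [2:1,1,1] ×2,  [2:1,1,1,1] ×2,  [2:1,1,1,1,2],  [2:1,1,1,2],  [2:1,1,2,2],  [2:2],  [2:2,2,2],  [3:],  [4:1] ×2,  [5:1] }


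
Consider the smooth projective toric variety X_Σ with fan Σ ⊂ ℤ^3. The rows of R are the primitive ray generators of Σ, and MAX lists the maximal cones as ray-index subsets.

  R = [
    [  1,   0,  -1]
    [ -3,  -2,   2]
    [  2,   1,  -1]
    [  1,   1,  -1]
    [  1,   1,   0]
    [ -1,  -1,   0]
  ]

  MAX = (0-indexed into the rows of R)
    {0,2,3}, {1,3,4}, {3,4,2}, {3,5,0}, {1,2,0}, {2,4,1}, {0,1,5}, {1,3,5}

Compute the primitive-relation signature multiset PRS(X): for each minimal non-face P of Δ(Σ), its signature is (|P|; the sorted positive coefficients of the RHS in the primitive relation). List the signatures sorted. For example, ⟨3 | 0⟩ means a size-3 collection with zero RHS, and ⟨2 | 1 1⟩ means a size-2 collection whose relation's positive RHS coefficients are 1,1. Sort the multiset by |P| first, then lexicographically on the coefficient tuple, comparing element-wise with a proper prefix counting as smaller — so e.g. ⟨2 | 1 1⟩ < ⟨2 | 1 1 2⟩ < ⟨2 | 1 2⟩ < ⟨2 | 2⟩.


Δ(Σ) — 6 vertices, 5 min non-faces:

  P = {4,5}:  v_{4} + v_{5} = 0 — sig = ⟨2 | 0⟩
  P = {0,4}:  v_{0} + v_{4} = v_{2} — sig = ⟨2 | 1⟩
  P = {2,5}:  v_{2} + v_{5} = v_{0} — sig = ⟨2 | 1⟩
  P = {1,2,3}:  v_{1} + v_{2} + v_{3} = 0 — sig = ⟨3 | 0⟩
  P = {0,1,3}:  v_{0} + v_{1} + v_{3} = v_{5} — sig = ⟨3 | 1⟩

so the primitive-relation signature multiset is
    ⟨2 | 0⟩
    ⟨2 | 1⟩
    ⟨2 | 1⟩
    ⟨3 | 0⟩
    ⟨3 | 1⟩


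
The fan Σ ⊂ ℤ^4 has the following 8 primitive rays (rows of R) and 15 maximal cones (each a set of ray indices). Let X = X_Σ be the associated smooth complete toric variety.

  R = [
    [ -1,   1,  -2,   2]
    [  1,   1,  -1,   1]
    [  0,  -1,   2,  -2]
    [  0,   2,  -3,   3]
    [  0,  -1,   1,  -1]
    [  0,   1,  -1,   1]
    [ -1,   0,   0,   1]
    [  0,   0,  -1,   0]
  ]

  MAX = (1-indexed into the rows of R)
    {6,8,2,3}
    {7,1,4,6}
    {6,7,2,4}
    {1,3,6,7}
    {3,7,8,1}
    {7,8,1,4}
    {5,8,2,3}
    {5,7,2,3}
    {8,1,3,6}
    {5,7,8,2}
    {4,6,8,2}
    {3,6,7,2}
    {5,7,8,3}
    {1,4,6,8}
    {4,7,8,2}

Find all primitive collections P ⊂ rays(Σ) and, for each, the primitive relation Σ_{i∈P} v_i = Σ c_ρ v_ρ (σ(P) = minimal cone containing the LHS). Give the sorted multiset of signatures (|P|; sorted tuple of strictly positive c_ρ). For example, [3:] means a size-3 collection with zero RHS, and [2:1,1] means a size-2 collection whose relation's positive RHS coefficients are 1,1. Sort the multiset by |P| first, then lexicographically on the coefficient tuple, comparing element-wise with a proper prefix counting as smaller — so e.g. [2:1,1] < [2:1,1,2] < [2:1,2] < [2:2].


|primitive collections| = 7. Relations:

  P = {5,6}:  v_{5} + v_{6} = 0 — sig = [2:]
  P = {1,2}:  v_{1} + v_{2} = v_{4} — sig = [2:1]
  P = {3,4}:  v_{3} + v_{4} = v_{6} — sig = [2:1]
  P = {1,5}:  v_{1} + v_{5} = v_{7} + v_{8} — sig = [2:1,1]
  P = {4,5}:  v_{4} + v_{5} = v_{2} + v_{7} + v_{8} — sig = [2:1,1,1]
  P = {6,7,8}:  v_{6} + v_{7} + v_{8} = v_{1} — sig = [3:1]
  P = {2,3,7,8}:  v_{2} + v_{3} + v_{7} + v_{8} = 0 — sig = [4:]

Hence PRS(X_Σ) =
[[2:], [2:1], [2:1], [2:1,1], [2:1,1,1], [3:1], [4:]]


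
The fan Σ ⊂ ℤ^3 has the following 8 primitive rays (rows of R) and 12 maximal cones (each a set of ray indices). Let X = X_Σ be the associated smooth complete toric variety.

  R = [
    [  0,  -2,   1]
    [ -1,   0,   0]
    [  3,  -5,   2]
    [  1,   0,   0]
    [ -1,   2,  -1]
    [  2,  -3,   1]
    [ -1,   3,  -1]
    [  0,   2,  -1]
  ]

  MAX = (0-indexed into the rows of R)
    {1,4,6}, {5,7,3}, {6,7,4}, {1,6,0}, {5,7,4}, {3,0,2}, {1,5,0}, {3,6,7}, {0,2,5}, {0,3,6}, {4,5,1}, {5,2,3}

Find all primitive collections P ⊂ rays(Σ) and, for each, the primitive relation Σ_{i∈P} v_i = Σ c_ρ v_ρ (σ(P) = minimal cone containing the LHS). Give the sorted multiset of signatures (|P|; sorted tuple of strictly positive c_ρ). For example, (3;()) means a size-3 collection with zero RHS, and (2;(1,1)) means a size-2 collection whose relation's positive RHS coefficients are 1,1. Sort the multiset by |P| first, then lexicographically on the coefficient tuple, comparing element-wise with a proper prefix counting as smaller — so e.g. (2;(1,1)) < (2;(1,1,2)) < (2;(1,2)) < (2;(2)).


11 collections generate NE(X_Σ); each relation:

  • {0,7}:  v_{0} + v_{7} = 0  ⟹  sig = (2;())
  • {1,3}:  v_{1} + v_{3} = 0  ⟹  sig = (2;())
  • {0,4}:  v_{0} + v_{4} = v_{1}  ⟹  sig = (2;(1))
  • {1,7}:  v_{1} + v_{7} = v_{4}  ⟹  sig = (2;(1))
  • {2,4}:  v_{2} + v_{4} = v_{5}  ⟹  sig = (2;(1))
  • {3,4}:  v_{3} + v_{4} = v_{7}  ⟹  sig = (2;(1))
  • {5,6}:  v_{5} + v_{6} = v_{3}  ⟹  sig = (2;(1))
  • {1,2}:  v_{1} + v_{2} = v_{0} + v_{5}  ⟹  sig = (2;(1,1))
  • {2,7}:  v_{2} + v_{7} = v_{3} + v_{5}  ⟹  sig = (2;(1,1))
  • {2,6}:  v_{2} + v_{6} = v_{0} + 2·v_{3}  ⟹  sig = (2;(1,2))
  • {0,3,5}:  v_{0} + v_{3} + v_{5} = v_{2}  ⟹  sig = (3;(1))

Sorted signature multiset PRS(X):
[(2;()), (2;()), (2;(1)), (2;(1)), (2;(1)), (2;(1)), (2;(1)), (2;(1,1)), (2;(1,1)), (2;(1,2)), (3;(1))]


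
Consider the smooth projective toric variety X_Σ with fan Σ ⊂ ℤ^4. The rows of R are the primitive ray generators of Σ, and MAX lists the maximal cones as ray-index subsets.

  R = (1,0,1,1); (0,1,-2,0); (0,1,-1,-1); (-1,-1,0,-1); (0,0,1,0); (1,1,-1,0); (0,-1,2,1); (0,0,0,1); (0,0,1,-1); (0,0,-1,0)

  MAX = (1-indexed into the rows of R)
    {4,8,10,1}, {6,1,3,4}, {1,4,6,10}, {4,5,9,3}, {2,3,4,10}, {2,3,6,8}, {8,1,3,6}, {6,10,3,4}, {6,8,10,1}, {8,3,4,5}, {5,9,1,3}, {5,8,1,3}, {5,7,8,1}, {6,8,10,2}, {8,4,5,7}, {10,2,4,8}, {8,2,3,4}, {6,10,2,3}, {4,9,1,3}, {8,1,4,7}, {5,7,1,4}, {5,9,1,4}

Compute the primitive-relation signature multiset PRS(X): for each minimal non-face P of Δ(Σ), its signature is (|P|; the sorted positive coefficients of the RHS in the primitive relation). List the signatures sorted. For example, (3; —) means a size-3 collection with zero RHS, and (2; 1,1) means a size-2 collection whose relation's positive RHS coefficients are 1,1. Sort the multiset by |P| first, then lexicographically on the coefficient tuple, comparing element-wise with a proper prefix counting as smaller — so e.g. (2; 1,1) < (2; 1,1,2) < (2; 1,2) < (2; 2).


Σ has 20 primitive collections:

  P={5,10}:  v_{5} + v_{10} = 0 ; sig = (2; —)
  P={2,7}:  v_{2} + v_{7} = v_{8} ; sig = (2; 1)
  P={2,9}:  v_{2} + v_{9} = v_{3} ; sig = (2; 1)
  P={3,7}:  v_{3} + v_{7} = v_{5} ; sig = (2; 1)
  P={6,7}:  v_{6} + v_{7} = v_{1} ; sig = (2; 1)
  P={8,9}:  v_{8} + v_{9} = v_{5} ; sig = (2; 1)
  P={1,2}:  v_{1} + v_{2} = v_{6} + v_{8} ; sig = (2; 1,1)
  P={2,5}:  v_{2} + v_{5} = v_{3} + v_{8} ; sig = (2; 1,1)
  P={5,6}:  v_{5} + v_{6} = v_{1} + v_{3} ; sig = (2; 1,1)
  P={7,10}:  v_{7} + v_{10} = v_{1} + v_{4} + v_{8} ; sig = (2; 1,1,1)
  P={9,10}:  v_{9} + v_{10} = v_{1} + v_{3} + v_{4} ; sig = (2; 1,1,1)
  P={7,9}:  v_{7} + v_{9} = v_{1} + v_{4} + 2·v_{5} ; sig = (2; 1,1,2)
  P={6,9}:  v_{6} + v_{9} = 2·v_{1} + 2·v_{3} + v_{4} ; sig = (2; 1,2,2)
  P={1,3,10}:  v_{1} + v_{3} + v_{10} = v_{6} ; sig = (3; 1)
  P={3,8,10}:  v_{3} + v_{8} + v_{10} = v_{2} ; sig = (3; 1)
  P={4,6,8}:  v_{4} + v_{6} + v_{8} = v_{10} ; sig = (3; 1)
  P={2,4,6}:  v_{2} + v_{4} + v_{6} = v_{3} + 2·v_{10} ; sig = (3; 1,2)
  P={1,3,4,8}:  v_{1} + v_{3} + v_{4} + v_{8} = 0 ; sig = (4; —)
  P={1,3,4,5}:  v_{1} + v_{3} + v_{4} + v_{5} = v_{9} ; sig = (4; 1)
  P={1,4,5,8}:  v_{1} + v_{4} + v_{5} + v_{8} = v_{7} ; sig = (4; 1)

Sorted signature multiset PRS(X):
[(2; —), (2; 1), (2; 1), (2; 1), (2; 1), (2; 1), (2; 1,1), (2; 1,1), (2; 1,1), (2; 1,1,1), (2; 1,1,1), (2; 1,1,2), (2; 1,2,2), (3; 1), (3; 1), (3; 1), (3; 1,2), (4; —), (4; 1), (4; 1)]


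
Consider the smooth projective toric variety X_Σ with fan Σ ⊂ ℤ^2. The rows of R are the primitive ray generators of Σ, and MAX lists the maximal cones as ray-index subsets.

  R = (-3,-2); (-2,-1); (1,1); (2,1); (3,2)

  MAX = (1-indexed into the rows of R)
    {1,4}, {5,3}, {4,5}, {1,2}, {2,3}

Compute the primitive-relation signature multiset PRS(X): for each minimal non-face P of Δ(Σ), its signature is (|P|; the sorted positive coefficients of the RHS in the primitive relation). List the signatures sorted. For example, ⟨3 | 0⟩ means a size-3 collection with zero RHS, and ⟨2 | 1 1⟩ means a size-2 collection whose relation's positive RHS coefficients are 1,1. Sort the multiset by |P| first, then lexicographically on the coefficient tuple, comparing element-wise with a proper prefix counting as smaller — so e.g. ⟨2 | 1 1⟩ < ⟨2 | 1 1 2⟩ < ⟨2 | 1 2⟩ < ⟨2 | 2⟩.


5 collections generate NE(X_Σ); each relation:

  {1,5}:  v_{1} + v_{5} = 0  ⟹  sig = ⟨2 | 0⟩
  {2,4}:  v_{2} + v_{4} = 0  ⟹  sig = ⟨2 | 0⟩
  {1,3}:  v_{1} + v_{3} = v_{2}  ⟹  sig = ⟨2 | 1⟩
  {2,5}:  v_{2} + v_{5} = v_{3}  ⟹  sig = ⟨2 | 1⟩
  {3,4}:  v_{3} + v_{4} = v_{5}  ⟹  sig = ⟨2 | 1⟩

so the primitive-relation signature multiset is
{ ⟨2 | 0⟩ ×2,  ⟨2 | 1⟩ ×3 }


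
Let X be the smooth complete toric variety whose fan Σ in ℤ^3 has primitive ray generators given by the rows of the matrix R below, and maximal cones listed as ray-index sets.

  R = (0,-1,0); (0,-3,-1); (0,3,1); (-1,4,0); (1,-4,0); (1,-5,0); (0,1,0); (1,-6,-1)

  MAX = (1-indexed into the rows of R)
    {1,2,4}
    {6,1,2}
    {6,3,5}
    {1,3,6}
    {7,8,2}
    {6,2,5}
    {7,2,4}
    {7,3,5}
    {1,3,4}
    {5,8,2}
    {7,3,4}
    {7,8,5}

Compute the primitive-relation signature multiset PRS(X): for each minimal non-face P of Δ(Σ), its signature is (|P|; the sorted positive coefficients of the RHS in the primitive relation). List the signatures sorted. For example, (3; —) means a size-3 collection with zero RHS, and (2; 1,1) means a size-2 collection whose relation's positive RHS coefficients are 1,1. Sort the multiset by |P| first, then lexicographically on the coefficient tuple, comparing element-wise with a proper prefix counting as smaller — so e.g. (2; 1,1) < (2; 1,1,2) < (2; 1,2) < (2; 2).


11 minimal non-faces of Δ(Σ) (on 8 rays):

  {1,7}:  v_{1} + v_{7} = 0 — sig = (2; —)
  {2,3}:  v_{2} + v_{3} = 0 — sig = (2; —)
  {4,5}:  v_{4} + v_{5} = 0 — sig = (2; —)
  {1,5}:  v_{1} + v_{5} = v_{6} — sig = (2; 1)
  {4,6}:  v_{4} + v_{6} = v_{1} — sig = (2; 1)
  {6,7}:  v_{6} + v_{7} = v_{5} — sig = (2; 1)
  {1,8}:  v_{1} + v_{8} = v_{2} + v_{5} — sig = (2; 1,1)
  {3,8}:  v_{3} + v_{8} = v_{5} + v_{7} — sig = (2; 1,1)
  {4,8}:  v_{4} + v_{8} = v_{2} + v_{7} — sig = (2; 1,1)
  {6,8}:  v_{6} + v_{8} = v_{2} + 2·v_{5} — sig = (2; 1,2)
  {2,5,7}:  v_{2} + v_{5} + v_{7} = v_{8} — sig = (3; 1)

Sorted signature multiset PRS(X):
{ (2; —) ×3,  (2; 1) ×3,  (2; 1,1) ×3,  (2; 1,2),  (3; 1) }


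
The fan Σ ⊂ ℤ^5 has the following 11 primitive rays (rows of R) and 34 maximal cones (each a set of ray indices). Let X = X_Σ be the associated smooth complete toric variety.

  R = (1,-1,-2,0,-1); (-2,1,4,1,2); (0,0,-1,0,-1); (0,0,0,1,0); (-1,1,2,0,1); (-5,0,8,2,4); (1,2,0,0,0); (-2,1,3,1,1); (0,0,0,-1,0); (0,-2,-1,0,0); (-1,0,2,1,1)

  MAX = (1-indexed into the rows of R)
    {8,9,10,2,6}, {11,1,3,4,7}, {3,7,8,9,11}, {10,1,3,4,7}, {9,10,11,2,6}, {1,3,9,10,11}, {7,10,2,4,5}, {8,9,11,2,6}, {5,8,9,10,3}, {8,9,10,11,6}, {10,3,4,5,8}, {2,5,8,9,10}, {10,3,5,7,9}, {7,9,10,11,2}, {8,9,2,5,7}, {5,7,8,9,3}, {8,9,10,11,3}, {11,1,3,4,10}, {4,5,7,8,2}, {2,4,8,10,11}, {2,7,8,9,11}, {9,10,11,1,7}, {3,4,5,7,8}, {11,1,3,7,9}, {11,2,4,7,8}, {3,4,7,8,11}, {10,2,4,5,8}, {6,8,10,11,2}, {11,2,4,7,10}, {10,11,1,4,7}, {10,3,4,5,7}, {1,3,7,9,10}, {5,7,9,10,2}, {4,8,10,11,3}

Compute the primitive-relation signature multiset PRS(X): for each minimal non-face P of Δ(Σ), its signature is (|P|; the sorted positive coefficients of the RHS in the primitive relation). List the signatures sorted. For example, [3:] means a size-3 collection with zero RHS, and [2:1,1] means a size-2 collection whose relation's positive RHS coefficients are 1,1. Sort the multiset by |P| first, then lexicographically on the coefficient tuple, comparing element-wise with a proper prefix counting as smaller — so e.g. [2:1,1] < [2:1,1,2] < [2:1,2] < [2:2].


The 14 primitive collections of Σ (r=11, n=5):

  {1,5}:  v_{1} + v_{5} = 0  →  sig = [2:]
  {4,9}:  v_{4} + v_{9} = 0  →  sig = [2:]
  {1,2}:  v_{1} + v_{2} = v_{11}  →  sig = [2:1]
  {2,3}:  v_{2} + v_{3} = v_{8}  →  sig = [2:1]
  {5,11}:  v_{5} + v_{11} = v_{2}  →  sig = [2:1]
  {1,8}:  v_{1} + v_{8} = v_{3} + v_{11}  →  sig = [2:1,1]
  {4,6}:  v_{4} + v_{6} = v_{2} + v_{8} + v_{10} + v_{11}  →  sig = [2:1,1,1,1]
  {1,6}:  v_{1} + v_{6} = v_{8} + v_{9} + v_{10} + 2·v_{11}  →  sig = [2:1,1,1,2]
  {3,6}:  v_{3} + v_{6} = 2·v_{8} + v_{9} + v_{10} + v_{11}  →  sig = [2:1,1,1,2]
  {5,6}:  v_{5} + v_{6} = 2·v_{2} + v_{8} + v_{9} + v_{10}  →  sig = [2:1,1,1,2]
  {6,7}:  v_{6} + v_{7} = 2·v_{2}  →  sig = [2:2]
  {7,8,10}:  v_{7} + v_{8} + v_{10} = v_{4} + v_{5}  →  sig = [3:1,1]
  {3,7,10,11}:  v_{3} + v_{7} + v_{10} + v_{11} = v_{4}  →  sig = [4:1]
  {2,8,9,10,11}:  v_{2} + v_{8} + v_{9} + v_{10} + v_{11} = v_{6}  →  sig = [5:1]

Hence PRS(X_Σ) =
    [2:]
    [2:]
    [2:1]
    [2:1]
    [2:1]
    [2:1,1]
    [2:1,1,1,1]
    [2:1,1,1,2]
    [2:1,1,1,2]
    [2:1,1,1,2]
    [2:2]
    [3:1,1]
    [4:1]
    [5:1]


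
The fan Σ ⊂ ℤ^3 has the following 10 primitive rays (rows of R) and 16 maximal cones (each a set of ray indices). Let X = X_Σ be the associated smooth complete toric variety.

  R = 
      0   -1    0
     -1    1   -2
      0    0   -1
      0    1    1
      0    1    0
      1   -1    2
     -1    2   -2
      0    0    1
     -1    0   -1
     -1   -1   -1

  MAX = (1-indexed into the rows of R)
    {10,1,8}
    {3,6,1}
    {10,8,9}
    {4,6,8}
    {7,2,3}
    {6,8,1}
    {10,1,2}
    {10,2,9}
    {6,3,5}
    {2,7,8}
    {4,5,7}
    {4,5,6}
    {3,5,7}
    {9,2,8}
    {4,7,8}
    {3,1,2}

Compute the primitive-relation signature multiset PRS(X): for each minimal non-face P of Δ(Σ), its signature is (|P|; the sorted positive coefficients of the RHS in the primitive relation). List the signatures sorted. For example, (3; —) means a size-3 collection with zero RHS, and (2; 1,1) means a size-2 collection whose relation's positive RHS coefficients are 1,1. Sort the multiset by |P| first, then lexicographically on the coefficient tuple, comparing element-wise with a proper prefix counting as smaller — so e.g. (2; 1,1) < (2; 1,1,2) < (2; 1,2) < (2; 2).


23 collections generate NE(X_Σ); each relation:

  P={1,5}:  v_{1} + v_{5} = 0 — sig = (2; —)
  P={2,6}:  v_{2} + v_{6} = 0 — sig = (2; —)
  P={3,8}:  v_{3} + v_{8} = 0 — sig = (2; —)
  P={1,4}:  v_{1} + v_{4} = v_{8} — sig = (2; 1)
  P={1,7}:  v_{1} + v_{7} = v_{2} — sig = (2; 1)
  P={1,9}:  v_{1} + v_{9} = v_{10} — sig = (2; 1)
  P={2,5}:  v_{2} + v_{5} = v_{7} — sig = (2; 1)
  P={3,4}:  v_{3} + v_{4} = v_{5} — sig = (2; 1)
  P={5,8}:  v_{5} + v_{8} = v_{4} — sig = (2; 1)
  P={5,10}:  v_{5} + v_{10} = v_{9} — sig = (2; 1)
  P={6,7}:  v_{6} + v_{7} = v_{5} — sig = (2; 1)
  P={2,4}:  v_{2} + v_{4} = v_{7} + v_{8} — sig = (2; 1,1)
  P={3,9}:  v_{3} + v_{9} = v_{1} + v_{2} — sig = (2; 1,1)
  P={4,10}:  v_{4} + v_{10} = v_{8} + v_{9} — sig = (2; 1,1)
  P={5,9}:  v_{5} + v_{9} = v_{2} + v_{8} — sig = (2; 1,1)
  P={6,9}:  v_{6} + v_{9} = v_{1} + v_{8} — sig = (2; 1,1)
  P={7,10}:  v_{7} + v_{10} = v_{2} + v_{9} — sig = (2; 1,1)
  P={3,10}:  v_{3} + v_{10} = 2·v_{1} + v_{2} — sig = (2; 1,2)
  P={4,9}:  v_{4} + v_{9} = v_{2} + 2·v_{8} — sig = (2; 1,2)
  P={6,10}:  v_{6} + v_{10} = 2·v_{1} + v_{8} — sig = (2; 1,2)
  P={7,9}:  v_{7} + v_{9} = 2·v_{2} + v_{8} — sig = (2; 1,2)
  P={1,2,8}:  v_{1} + v_{2} + v_{8} = v_{9} — sig = (3; 1)
  P={2,8,10}:  v_{2} + v_{8} + v_{10} = 2·v_{9} — sig = (3; 2)

so the primitive-relation signature multiset is
{ (2; —) ×3,  (2; 1) ×8,  (2; 1,1) ×6,  (2; 1,2) ×4,  (3; 1),  (3; 2) }


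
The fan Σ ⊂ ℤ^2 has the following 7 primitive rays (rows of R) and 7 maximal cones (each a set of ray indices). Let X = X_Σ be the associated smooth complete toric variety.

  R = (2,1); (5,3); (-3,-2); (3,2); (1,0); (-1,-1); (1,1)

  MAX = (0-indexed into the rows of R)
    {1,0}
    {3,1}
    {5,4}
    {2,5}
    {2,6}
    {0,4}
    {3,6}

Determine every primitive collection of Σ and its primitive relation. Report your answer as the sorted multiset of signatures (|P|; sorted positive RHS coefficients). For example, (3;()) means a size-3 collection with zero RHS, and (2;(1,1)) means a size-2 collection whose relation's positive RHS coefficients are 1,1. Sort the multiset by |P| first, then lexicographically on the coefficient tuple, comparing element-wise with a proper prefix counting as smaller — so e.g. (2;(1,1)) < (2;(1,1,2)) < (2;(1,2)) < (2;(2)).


14 collections generate NE(X_Σ); each relation:

  • {2,3}:  v_{2} + v_{3} = 0 — sig = (2;())
  • {5,6}:  v_{5} + v_{6} = 0 — sig = (2;())
  • {0,2}:  v_{0} + v_{2} = v_{5} — sig = (2;(1))
  • {0,3}:  v_{0} + v_{3} = v_{1} — sig = (2;(1))
  • {0,5}:  v_{0} + v_{5} = v_{4} — sig = (2;(1))
  • {0,6}:  v_{0} + v_{6} = v_{3} — sig = (2;(1))
  • {1,2}:  v_{1} + v_{2} = v_{0} — sig = (2;(1))
  • {3,5}:  v_{3} + v_{5} = v_{0} — sig = (2;(1))
  • {4,6}:  v_{4} + v_{6} = v_{0} — sig = (2;(1))
  • {1,5}:  v_{1} + v_{5} = 2·v_{0} — sig = (2;(2))
  • {1,6}:  v_{1} + v_{6} = 2·v_{3} — sig = (2;(2))
  • {2,4}:  v_{2} + v_{4} = 2·v_{5} — sig = (2;(2))
  • {3,4}:  v_{3} + v_{4} = 2·v_{0} — sig = (2;(2))
  • {1,4}:  v_{1} + v_{4} = 3·v_{0} — sig = (2;(3))

Signatures (|P|; sorted positive RHS coefficients), sorted:
[(2;()), (2;()), (2;(1)), (2;(1)), (2;(1)), (2;(1)), (2;(1)), (2;(1)), (2;(1)), (2;(2)), (2;(2)), (2;(2)), (2;(2)), (2;(3))]


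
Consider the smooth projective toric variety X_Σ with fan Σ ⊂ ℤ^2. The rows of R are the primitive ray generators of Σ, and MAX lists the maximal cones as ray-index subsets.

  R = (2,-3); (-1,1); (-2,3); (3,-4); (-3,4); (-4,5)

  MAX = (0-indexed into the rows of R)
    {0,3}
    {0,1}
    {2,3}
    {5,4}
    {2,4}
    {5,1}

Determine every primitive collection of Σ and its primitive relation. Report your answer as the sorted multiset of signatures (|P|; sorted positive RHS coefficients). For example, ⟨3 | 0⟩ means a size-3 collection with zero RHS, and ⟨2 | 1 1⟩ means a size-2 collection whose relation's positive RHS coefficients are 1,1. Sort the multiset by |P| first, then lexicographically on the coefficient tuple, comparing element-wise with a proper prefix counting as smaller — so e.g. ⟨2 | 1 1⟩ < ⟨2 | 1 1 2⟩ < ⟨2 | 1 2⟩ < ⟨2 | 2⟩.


|primitive collections| = 9. Relations:

  P={0,2}:  v_{0} + v_{2} = 0 — sig = ⟨2 | 0⟩
  P={3,4}:  v_{3} + v_{4} = 0 — sig = ⟨2 | 0⟩
  P={0,4}:  v_{0} + v_{4} = v_{1} — sig = ⟨2 | 1⟩
  P={1,2}:  v_{1} + v_{2} = v_{4} — sig = ⟨2 | 1⟩
  P={1,3}:  v_{1} + v_{3} = v_{0} — sig = ⟨2 | 1⟩
  P={1,4}:  v_{1} + v_{4} = v_{5} — sig = ⟨2 | 1⟩
  P={3,5}:  v_{3} + v_{5} = v_{1} — sig = ⟨2 | 1⟩
  P={0,5}:  v_{0} + v_{5} = 2·v_{1} — sig = ⟨2 | 2⟩
  P={2,5}:  v_{2} + v_{5} = 2·v_{4} — sig = ⟨2 | 2⟩

Hence PRS(X_Σ) =
    ⟨2 | 0⟩
    ⟨2 | 0⟩
    ⟨2 | 1⟩
    ⟨2 | 1⟩
    ⟨2 | 1⟩
    ⟨2 | 1⟩
    ⟨2 | 1⟩
    ⟨2 | 2⟩
    ⟨2 | 2⟩


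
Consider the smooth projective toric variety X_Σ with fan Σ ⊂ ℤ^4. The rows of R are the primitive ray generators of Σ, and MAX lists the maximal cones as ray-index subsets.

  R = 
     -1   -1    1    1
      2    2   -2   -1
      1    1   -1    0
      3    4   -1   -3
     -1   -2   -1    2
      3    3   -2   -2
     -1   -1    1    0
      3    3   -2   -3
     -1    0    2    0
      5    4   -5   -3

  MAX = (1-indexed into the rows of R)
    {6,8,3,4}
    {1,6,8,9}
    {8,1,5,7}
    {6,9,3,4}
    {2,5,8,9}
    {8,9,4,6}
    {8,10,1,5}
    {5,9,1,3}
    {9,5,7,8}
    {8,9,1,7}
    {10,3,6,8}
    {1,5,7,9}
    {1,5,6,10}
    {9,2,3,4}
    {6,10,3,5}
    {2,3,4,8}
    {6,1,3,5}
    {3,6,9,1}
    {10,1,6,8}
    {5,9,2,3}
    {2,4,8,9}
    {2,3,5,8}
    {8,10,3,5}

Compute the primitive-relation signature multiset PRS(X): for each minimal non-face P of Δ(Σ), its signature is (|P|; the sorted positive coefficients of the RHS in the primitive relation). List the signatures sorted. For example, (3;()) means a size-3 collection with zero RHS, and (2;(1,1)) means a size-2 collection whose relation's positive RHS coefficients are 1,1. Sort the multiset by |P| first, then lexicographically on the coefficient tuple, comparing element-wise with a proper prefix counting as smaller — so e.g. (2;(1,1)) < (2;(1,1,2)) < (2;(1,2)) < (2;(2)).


The 18 primitive collections of Σ (r=10, n=4):

  • {3,7}:  v_{3} + v_{7} = 0 ; sig = (2;())
  • {1,2}:  v_{1} + v_{2} = v_{3} ; sig = (2;(1))
  • {4,5}:  v_{4} + v_{5} = v_{2} ; sig = (2;(1))
  • {1,4}:  v_{1} + v_{4} = v_{6} + v_{9} ; sig = (2;(1,1))
  • {4,7}:  v_{4} + v_{7} = v_{8} + v_{9} ; sig = (2;(1,1))
  • {6,7}:  v_{6} + v_{7} = v_{1} + v_{8} ; sig = (2;(1,1))
  • {9,10}:  v_{9} + v_{10} = v_{3} + v_{8} ; sig = (2;(1,1))
  • {2,7}:  v_{2} + v_{7} = v_{5} + v_{8} + v_{9} ; sig = (2;(1,1,1))
  • {7,10}:  v_{7} + v_{10} = v_{1} + v_{5} + 2·v_{8} ; sig = (2;(1,1,2))
  • {2,6}:  v_{2} + v_{6} = 2·v_{3} + v_{8} ; sig = (2;(1,2))
  • {2,10}:  v_{2} + v_{10} = 2·v_{3} + v_{5} + 2·v_{8} ; sig = (2;(1,2,2))
  • {4,10}:  v_{4} + v_{10} = 2·v_{3} + 2·v_{8} ; sig = (2;(2,2))
  • {1,3,8}:  v_{1} + v_{3} + v_{8} = v_{6} ; sig = (3;(1))
  • {3,8,9}:  v_{3} + v_{8} + v_{9} = v_{4} ; sig = (3;(1))
  • {5,6,8}:  v_{5} + v_{6} + v_{8} = v_{10} ; sig = (3;(1))
  • {5,6,9}:  v_{5} + v_{6} + v_{9} = v_{3} ; sig = (3;(1))
  • {1,3,10}:  v_{1} + v_{3} + v_{10} = v_{5} + 2·v_{6} ; sig = (3;(1,2))
  • {1,5,8,9}:  v_{1} + v_{5} + v_{8} + v_{9} = 0 ; sig = (4;())

Hence PRS(X_Σ) =
{ (2;()),  (2;(1)) ×2,  (2;(1,1)) ×4,  (2;(1,1,1)),  (2;(1,1,2)),  (2;(1,2)),  (2;(1,2,2)),  (2;(2,2)),  (3;(1)) ×4,  (3;(1,2)),  (4;()) }
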